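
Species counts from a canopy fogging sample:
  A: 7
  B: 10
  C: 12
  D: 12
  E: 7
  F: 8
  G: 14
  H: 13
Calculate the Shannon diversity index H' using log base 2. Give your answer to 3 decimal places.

2.954

Total N = 7+10+12+12+7+8+14+13 = 83, so the proportions are 0.08434, 0.12048, 0.14458, 0.14458, 0.08434, 0.09639, 0.16867, 0.15663 (working shown to 5 dp, full precision carried).
Each pᵢ log₂ pᵢ term: 0.08434×(-3.56768)=-0.30089, 0.12048×(-3.05311)=-0.36784, 0.14458×(-2.79008)=-0.40338, 0.14458×(-2.79008)=-0.40338, 0.08434×(-3.56768)=-0.30089, 0.09639×(-3.37504)=-0.32531, 0.16867×(-2.56768)=-0.43310, 0.15663×(-2.67460)=-0.41891.
Sum = -2.95371, so H' = 2.954.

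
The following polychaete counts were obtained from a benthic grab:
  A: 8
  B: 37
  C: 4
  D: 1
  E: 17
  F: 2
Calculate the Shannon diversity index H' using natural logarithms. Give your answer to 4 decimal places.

Total N = 8+37+4+1+17+2 = 69, so the proportions are 0.115942, 0.536232, 0.057971, 0.014493, 0.246377, 0.028986 (working shown to 6 dp, full precision carried).
Each pᵢ ln pᵢ term: 0.115942×(-2.154665)=-0.249816, 0.536232×(-0.623189)=-0.334174, 0.057971×(-2.847812)=-0.165091, 0.014493×(-4.234107)=-0.061364, 0.246377×(-1.400893)=-0.345148, 0.028986×(-3.540959)=-0.102637.
Sum = -1.258228, so H' = 1.2582.

1.2582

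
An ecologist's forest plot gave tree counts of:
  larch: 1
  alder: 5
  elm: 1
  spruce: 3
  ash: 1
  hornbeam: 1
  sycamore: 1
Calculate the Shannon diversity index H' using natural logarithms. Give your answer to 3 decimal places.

Total N = 1+5+1+3+1+1+1 = 13, so the proportions are 0.07692, 0.38462, 0.07692, 0.23077, 0.07692, 0.07692, 0.07692 (working shown to 5 dp, full precision carried).
Each pᵢ ln pᵢ term: 0.07692×(-2.56495)=-0.19730, 0.38462×(-0.95551)=-0.36750, 0.07692×(-2.56495)=-0.19730, 0.23077×(-1.46634)=-0.33839, 0.07692×(-2.56495)=-0.19730, 0.07692×(-2.56495)=-0.19730, 0.07692×(-2.56495)=-0.19730.
Sum = -1.69241, so H' = 1.692.

1.692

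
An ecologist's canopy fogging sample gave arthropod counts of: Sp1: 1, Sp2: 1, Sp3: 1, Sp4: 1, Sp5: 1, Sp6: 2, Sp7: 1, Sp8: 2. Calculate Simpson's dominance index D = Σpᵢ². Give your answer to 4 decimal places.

0.1400

Total N = 1+1+1+1+1+2+1+2 = 10, so the proportions are 0.1, 0.1, 0.1, 0.1, 0.1, 0.2, 0.1, 0.2 (working shown to 6 dp, full precision carried).
D = 0.1² + 0.1² + 0.1² + 0.1² + 0.1² + 0.2² + 0.1² + 0.2² = 0.010000 + 0.010000 + 0.010000 + 0.010000 + 0.010000 + 0.040000 + 0.010000 + 0.040000 = 0.140000.
To 4 decimal places, D = 0.1400.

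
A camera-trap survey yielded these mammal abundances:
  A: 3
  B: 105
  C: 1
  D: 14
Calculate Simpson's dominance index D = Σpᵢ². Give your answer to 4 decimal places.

0.7423

Total N = 3+105+1+14 = 123, so the proportions are 0.02439, 0.853659, 0.00813, 0.113821 (working shown to 6 dp, full precision carried).
D = 0.02439² + 0.853659² + 0.00813² + 0.113821² = 0.000595 + 0.728733 + 0.000066 + 0.012955 = 0.742349.
To 4 decimal places, D = 0.7423.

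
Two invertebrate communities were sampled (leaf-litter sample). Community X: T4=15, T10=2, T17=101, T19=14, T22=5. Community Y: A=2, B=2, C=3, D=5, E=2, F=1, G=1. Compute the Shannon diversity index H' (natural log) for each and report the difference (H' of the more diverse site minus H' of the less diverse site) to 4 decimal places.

Community X: N=137, proportions 0.1094891, 0.0145985, 0.7372263, 0.1021898, 0.0364964, giving H' = 0.8825487 (working shown to 7 dp, full precision carried).
Community Y: N=16, proportions 0.125, 0.125, 0.1875, 0.3125, 0.125, 0.0625, 0.0625, giving H' = 1.8037194.
Difference = |0.8825487 − 1.8037194| = 0.9211707, i.e. 0.9212 to 4 decimal places.

0.9212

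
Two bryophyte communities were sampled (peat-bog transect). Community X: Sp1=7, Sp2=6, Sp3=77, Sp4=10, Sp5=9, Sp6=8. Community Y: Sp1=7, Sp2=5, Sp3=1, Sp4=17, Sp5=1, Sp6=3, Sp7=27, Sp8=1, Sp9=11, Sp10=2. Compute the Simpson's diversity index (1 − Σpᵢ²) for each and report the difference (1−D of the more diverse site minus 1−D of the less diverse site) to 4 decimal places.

Community X: N=117, proportions 0.0598291, 0.0512821, 0.6581197, 0.0854701, 0.0769231, 0.0683761, giving 1−D = 0.5427716 (working shown to 7 dp, full precision carried).
Community Y: N=75, proportions 0.0933333, 0.0666667, 0.0133333, 0.2266667, 0.0133333, 0.04, 0.36, 0.0133333, 0.1466667, 0.0266667, giving 1−D = 0.7815111.
Difference = |0.5427716 − 0.7815111| = 0.2387395, i.e. 0.2387 to 4 decimal places.

0.2387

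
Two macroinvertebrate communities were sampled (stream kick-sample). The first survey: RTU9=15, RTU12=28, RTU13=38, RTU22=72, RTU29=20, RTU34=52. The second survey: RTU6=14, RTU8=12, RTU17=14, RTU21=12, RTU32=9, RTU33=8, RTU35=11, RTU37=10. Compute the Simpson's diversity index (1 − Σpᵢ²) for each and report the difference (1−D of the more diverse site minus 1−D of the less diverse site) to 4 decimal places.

The first survey: N=225, proportions 0.066667, 0.124444, 0.168889, 0.32, 0.088889, 0.231111, giving 1−D = 0.787832 (working shown to 6 dp, full precision carried).
The second survey: N=90, proportions 0.155556, 0.133333, 0.155556, 0.133333, 0.1, 0.088889, 0.122222, 0.111111, giving 1−D = 0.870864.
Difference = |0.787832 − 0.870864| = 0.083032, i.e. 0.0830 to 4 decimal places.

0.0830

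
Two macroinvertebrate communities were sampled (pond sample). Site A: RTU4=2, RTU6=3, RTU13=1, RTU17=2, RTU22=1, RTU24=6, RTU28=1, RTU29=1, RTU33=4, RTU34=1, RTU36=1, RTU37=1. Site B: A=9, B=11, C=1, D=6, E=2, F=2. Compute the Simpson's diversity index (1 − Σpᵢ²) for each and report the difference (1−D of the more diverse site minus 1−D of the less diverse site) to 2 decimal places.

Site A: N=24, proportions 0.0833, 0.125, 0.0417, 0.0833, 0.0417, 0.25, 0.0417, 0.0417, 0.1667, 0.0417, 0.0417, 0.0417, giving 1−D = 0.8681 (working shown to 4 dp, full precision carried).
Site B: N=31, proportions 0.2903, 0.3548, 0.0323, 0.1935, 0.0645, 0.0645, giving 1−D = 0.7430.
Difference = |0.8681 − 0.7430| = 0.1251, i.e. 0.13 to 2 decimal places.

0.13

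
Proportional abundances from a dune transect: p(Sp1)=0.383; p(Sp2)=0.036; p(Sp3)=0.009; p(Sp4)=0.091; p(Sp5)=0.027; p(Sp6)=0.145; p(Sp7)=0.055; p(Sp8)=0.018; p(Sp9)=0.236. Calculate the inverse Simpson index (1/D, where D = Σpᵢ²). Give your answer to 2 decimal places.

4.22

D = 0.383² + 0.036² + 0.009² + 0.091² + 0.027² + 0.145² + 0.055² + 0.018² + 0.236² = 0.146689 + 0.001296 + 0.000081 + 0.008281 + 0.000729 + 0.021025 + 0.003025 + 0.000324 + 0.055696 = 0.237146 (working shown to 6 dp, full precision carried).
So 1/D = 4.2168, i.e. 4.22 to 2 decimal places.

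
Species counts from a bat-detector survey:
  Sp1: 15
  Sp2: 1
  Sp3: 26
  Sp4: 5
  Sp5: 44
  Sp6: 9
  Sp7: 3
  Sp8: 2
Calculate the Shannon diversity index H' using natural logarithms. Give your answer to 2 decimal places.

1.57

Total N = 15+1+26+5+44+9+3+2 = 105, so the proportions are 0.1429, 0.0095, 0.2476, 0.0476, 0.419, 0.0857, 0.0286, 0.019 (working shown to 4 dp, full precision carried).
Each pᵢ ln pᵢ term: 0.1429×(-1.9459)=-0.2780, 0.0095×(-4.6540)=-0.0443, 0.2476×(-1.3959)=-0.3456, 0.0476×(-3.0445)=-0.1450, 0.419×(-0.8698)=-0.3645, 0.0857×(-2.4567)=-0.2106, 0.0286×(-3.5553)=-0.1016, 0.019×(-3.9608)=-0.0754.
Sum = -1.5650, so H' = 1.57.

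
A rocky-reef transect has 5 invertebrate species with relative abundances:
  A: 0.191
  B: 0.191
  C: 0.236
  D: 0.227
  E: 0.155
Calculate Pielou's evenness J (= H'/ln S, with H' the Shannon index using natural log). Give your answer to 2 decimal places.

H' = −Σ pᵢ ln pᵢ = −((-0.3162) + (-0.3162) + (-0.3408) + (-0.3366) + (-0.2890)) = 1.5987 (working shown to 4 dp, full precision carried).
With S = 5 species, ln S = 1.6094, so J = 1.5987/1.6094 = 0.9933, i.e. 0.99 to 2 decimal places.

0.99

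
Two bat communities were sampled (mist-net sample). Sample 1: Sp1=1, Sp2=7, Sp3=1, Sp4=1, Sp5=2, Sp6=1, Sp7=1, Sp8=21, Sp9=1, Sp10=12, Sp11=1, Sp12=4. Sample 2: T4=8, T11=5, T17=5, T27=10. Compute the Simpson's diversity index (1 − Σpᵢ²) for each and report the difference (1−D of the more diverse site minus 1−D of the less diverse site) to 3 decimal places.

Sample 1: N=53, proportions 0.01887, 0.13208, 0.01887, 0.01887, 0.03774, 0.01887, 0.01887, 0.39623, 0.01887, 0.22642, 0.01887, 0.07547, giving 1−D = 0.76468 (working shown to 5 dp, full precision carried).
Sample 2: N=28, proportions 0.28571, 0.17857, 0.17857, 0.35714, giving 1−D = 0.72704.
Difference = |0.76468 − 0.72704| = 0.03764, i.e. 0.038 to 3 decimal places.

0.038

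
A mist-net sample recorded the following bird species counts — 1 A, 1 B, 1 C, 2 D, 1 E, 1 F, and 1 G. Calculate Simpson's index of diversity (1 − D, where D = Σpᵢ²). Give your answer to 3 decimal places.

0.844

Total N = 1+1+1+2+1+1+1 = 8, so the proportions are 0.125, 0.125, 0.125, 0.25, 0.125, 0.125, 0.125 (working shown to 5 dp, full precision carried).
D = 0.125² + 0.125² + 0.125² + 0.25² + 0.125² + 0.125² + 0.125² = 0.01562 + 0.01562 + 0.01562 + 0.06250 + 0.01562 + 0.01562 + 0.01562 = 0.15625.
So 1 − D = 0.84375, i.e. 0.844 to 3 decimal places.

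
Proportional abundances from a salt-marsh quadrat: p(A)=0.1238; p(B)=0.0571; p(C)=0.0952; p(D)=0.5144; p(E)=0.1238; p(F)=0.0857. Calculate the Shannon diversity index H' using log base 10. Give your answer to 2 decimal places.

Each pᵢ log₁₀ pᵢ term (working shown to 4 dp, full precision carried): 0.1238×(-0.9073)=-0.1123, 0.0571×(-1.2434)=-0.0710, 0.0952×(-1.0214)=-0.0972, 0.5144×(-0.2887)=-0.1485, 0.1238×(-0.9073)=-0.1123, 0.0857×(-1.0670)=-0.0914.
Sum = -0.6328, so H' = 0.63.

0.63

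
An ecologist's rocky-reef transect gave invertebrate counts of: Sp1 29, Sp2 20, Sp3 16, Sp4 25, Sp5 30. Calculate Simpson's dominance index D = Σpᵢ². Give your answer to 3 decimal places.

Total N = 29+20+16+25+30 = 120, so the proportions are 0.24167, 0.16667, 0.13333, 0.20833, 0.25 (working shown to 5 dp, full precision carried).
D = 0.24167² + 0.16667² + 0.13333² + 0.20833² + 0.25² = 0.05840 + 0.02778 + 0.01778 + 0.04340 + 0.06250 = 0.20986.
To 3 decimal places, D = 0.210.

0.210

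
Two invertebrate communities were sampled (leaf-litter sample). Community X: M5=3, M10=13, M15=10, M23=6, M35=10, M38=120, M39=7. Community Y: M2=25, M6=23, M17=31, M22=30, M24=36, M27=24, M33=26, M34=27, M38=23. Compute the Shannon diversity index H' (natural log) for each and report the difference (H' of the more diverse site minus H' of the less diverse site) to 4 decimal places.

1.0893

Community X: N=169, proportions 0.017751, 0.076923, 0.059172, 0.035503, 0.059172, 0.710059, 0.04142, giving H' = 1.096983 (working shown to 6 dp, full precision carried).
Community Y: N=245, proportions 0.102041, 0.093878, 0.126531, 0.122449, 0.146939, 0.097959, 0.106122, 0.110204, 0.093878, giving H' = 2.186270.
Difference = |1.096983 − 2.186270| = 1.089287, i.e. 1.0893 to 4 decimal places.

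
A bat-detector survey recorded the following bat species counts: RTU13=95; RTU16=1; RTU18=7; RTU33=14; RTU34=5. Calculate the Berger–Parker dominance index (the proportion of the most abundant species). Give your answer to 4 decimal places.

0.7787

Total N = 95+1+7+14+5 = 122, so the proportions are 0.778689, 0.008197, 0.057377, 0.114754, 0.040984 (working shown to 6 dp, full precision carried).
The largest proportion is 0.778689, i.e. d = 0.7787 to 4 decimal places.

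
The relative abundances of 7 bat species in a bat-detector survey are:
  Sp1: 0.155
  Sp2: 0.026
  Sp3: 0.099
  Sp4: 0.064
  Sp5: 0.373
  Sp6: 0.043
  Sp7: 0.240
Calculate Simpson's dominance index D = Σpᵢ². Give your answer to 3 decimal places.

D = 0.155² + 0.026² + 0.099² + 0.064² + 0.373² + 0.043² + 0.24² = 0.02403 + 0.00068 + 0.00980 + 0.00410 + 0.13913 + 0.00185 + 0.05760 = 0.23718 (working shown to 5 dp, full precision carried).
To 3 decimal places, D = 0.237.

0.237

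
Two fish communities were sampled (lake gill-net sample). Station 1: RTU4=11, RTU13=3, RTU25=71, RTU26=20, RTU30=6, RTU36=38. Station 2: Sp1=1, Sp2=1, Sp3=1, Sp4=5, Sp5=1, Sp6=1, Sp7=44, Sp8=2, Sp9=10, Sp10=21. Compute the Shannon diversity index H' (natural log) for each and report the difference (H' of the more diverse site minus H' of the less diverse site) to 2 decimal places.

0.07

Station 1: N=149, proportions 0.0738, 0.0201, 0.4765, 0.1342, 0.0403, 0.255, giving H' = 1.3716 (working shown to 4 dp, full precision carried).
Station 2: N=87, proportions 0.0115, 0.0115, 0.0115, 0.0575, 0.0115, 0.0115, 0.5057, 0.023, 0.1149, 0.2414, giving H' = 1.4441.
Difference = |1.3716 − 1.4441| = 0.0725, i.e. 0.07 to 2 decimal places.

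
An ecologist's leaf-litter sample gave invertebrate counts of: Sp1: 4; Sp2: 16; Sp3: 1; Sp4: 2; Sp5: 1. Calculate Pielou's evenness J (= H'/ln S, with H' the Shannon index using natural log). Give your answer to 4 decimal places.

0.6467

Total N = 4+16+1+2+1 = 24, so the proportions are 0.166667, 0.666667, 0.041667, 0.083333, 0.041667 (working shown to 6 dp, full precision carried).
H' = −Σ pᵢ ln pᵢ = −((-0.298627) + (-0.270310) + (-0.132419) + (-0.207076) + (-0.132419)) = 1.040850.
With S = 5 species, ln S = 1.609438, so J = 1.040850/1.609438 = 0.646716, i.e. 0.6467 to 4 decimal places.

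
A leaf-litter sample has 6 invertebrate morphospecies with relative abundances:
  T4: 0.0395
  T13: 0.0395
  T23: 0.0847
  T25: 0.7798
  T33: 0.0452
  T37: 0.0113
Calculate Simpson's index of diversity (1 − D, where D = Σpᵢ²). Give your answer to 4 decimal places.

D = 0.0395² + 0.0395² + 0.0847² + 0.7798² + 0.0452² + 0.0113² = 0.001560 + 0.001560 + 0.007174 + 0.608088 + 0.002043 + 0.000128 = 0.620553 (working shown to 6 dp, full precision carried).
So 1 − D = 0.379447, i.e. 0.3794 to 4 decimal places.

0.3794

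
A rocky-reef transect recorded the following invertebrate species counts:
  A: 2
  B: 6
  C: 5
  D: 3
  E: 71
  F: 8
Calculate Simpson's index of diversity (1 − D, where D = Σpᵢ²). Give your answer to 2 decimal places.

0.43

Total N = 2+6+5+3+71+8 = 95, so the proportions are 0.0211, 0.0632, 0.0526, 0.0316, 0.7474, 0.0842 (working shown to 4 dp, full precision carried).
D = 0.0211² + 0.0632² + 0.0526² + 0.0316² + 0.7474² + 0.0842² = 0.0004 + 0.0040 + 0.0028 + 0.0010 + 0.5586 + 0.0071 = 0.5739.
So 1 − D = 0.4261, i.e. 0.43 to 2 decimal places.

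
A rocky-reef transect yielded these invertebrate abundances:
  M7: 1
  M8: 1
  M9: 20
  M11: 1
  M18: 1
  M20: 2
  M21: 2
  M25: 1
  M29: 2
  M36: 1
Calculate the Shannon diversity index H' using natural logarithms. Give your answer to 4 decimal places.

Total N = 1+1+20+1+1+2+2+1+2+1 = 32, so the proportions are 0.03125, 0.03125, 0.625, 0.03125, 0.03125, 0.0625, 0.0625, 0.03125, 0.0625, 0.03125 (working shown to 6 dp, full precision carried).
Each pᵢ ln pᵢ term: 0.03125×(-3.465736)=-0.108304, 0.03125×(-3.465736)=-0.108304, 0.625×(-0.470004)=-0.293752, 0.03125×(-3.465736)=-0.108304, 0.03125×(-3.465736)=-0.108304, 0.0625×(-2.772589)=-0.173287, 0.0625×(-2.772589)=-0.173287, 0.03125×(-3.465736)=-0.108304, 0.0625×(-2.772589)=-0.173287, 0.03125×(-3.465736)=-0.108304.
Sum = -1.463438, so H' = 1.4634.

1.4634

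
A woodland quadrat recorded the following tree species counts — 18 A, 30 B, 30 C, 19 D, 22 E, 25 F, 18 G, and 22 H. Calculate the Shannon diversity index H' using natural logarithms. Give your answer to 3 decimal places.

Total N = 18+30+30+19+22+25+18+22 = 184, so the proportions are 0.09783, 0.16304, 0.16304, 0.10326, 0.11957, 0.13587, 0.09783, 0.11957 (working shown to 5 dp, full precision carried).
Each pᵢ ln pᵢ term: 0.09783×(-2.32456)=-0.22740, 0.16304×(-1.81374)=-0.29572, 0.16304×(-1.81374)=-0.29572, 0.10326×(-2.27050)=-0.23445, 0.11957×(-2.12389)=-0.25394, 0.13587×(-1.99606)=-0.27120, 0.09783×(-2.32456)=-0.22740, 0.11957×(-2.12389)=-0.25394.
Sum = -2.05979, so H' = 2.060.

2.060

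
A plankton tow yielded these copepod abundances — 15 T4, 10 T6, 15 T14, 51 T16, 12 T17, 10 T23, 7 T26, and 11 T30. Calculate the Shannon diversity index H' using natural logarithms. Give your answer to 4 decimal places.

1.8398

Total N = 15+10+15+51+12+10+7+11 = 131, so the proportions are 0.114504, 0.076336, 0.114504, 0.389313, 0.091603, 0.076336, 0.053435, 0.083969 (working shown to 6 dp, full precision carried).
Each pᵢ ln pᵢ term: 0.114504×(-2.167147)=-0.248147, 0.076336×(-2.572612)=-0.196383, 0.114504×(-2.167147)=-0.248147, 0.389313×(-0.943372)=-0.367267, 0.091603×(-2.390291)=-0.218958, 0.076336×(-2.572612)=-0.196383, 0.053435×(-2.929287)=-0.156527, 0.083969×(-2.477302)=-0.208018.
Sum = -1.839828, so H' = 1.8398.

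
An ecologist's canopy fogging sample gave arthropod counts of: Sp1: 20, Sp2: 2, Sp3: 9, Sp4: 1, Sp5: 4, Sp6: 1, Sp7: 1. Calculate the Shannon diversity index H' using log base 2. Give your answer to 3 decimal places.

Total N = 20+2+9+1+4+1+1 = 38, so the proportions are 0.52632, 0.05263, 0.23684, 0.02632, 0.10526, 0.02632, 0.02632 (working shown to 5 dp, full precision carried).
Each pᵢ log₂ pᵢ term: 0.52632×(-0.92600)=-0.48737, 0.05263×(-4.24793)=-0.22358, 0.23684×(-2.07800)=-0.49216, 0.02632×(-5.24793)=-0.13810, 0.10526×(-3.24793)=-0.34189, 0.02632×(-5.24793)=-0.13810, 0.02632×(-5.24793)=-0.13810.
Sum = -1.95930, so H' = 1.959.

1.959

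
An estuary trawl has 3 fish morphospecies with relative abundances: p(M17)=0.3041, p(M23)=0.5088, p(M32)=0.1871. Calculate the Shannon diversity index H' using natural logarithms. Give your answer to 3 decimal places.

1.019

Each pᵢ ln pᵢ term (working shown to 5 dp, full precision carried): 0.3041×(-1.19040)=-0.36200, 0.5088×(-0.67570)=-0.34380, 0.1871×(-1.67611)=-0.31360.
Sum = -1.01940, so H' = 1.019.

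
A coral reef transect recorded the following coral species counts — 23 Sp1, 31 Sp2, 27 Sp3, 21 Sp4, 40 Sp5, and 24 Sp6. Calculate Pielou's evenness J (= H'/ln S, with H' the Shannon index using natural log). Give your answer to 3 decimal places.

Total N = 23+31+27+21+40+24 = 166, so the proportions are 0.13855, 0.18675, 0.16265, 0.12651, 0.24096, 0.14458 (working shown to 5 dp, full precision carried).
H' = −Σ pᵢ ln pᵢ = −((-0.27385) + (-0.31336) + (-0.29540) + (-0.26155) + (-0.34292) + (-0.27960)) = 1.76668.
With S = 6 species, ln S = 1.79176, so J = 1.76668/1.79176 = 0.98600, i.e. 0.986 to 3 decimal places.

0.986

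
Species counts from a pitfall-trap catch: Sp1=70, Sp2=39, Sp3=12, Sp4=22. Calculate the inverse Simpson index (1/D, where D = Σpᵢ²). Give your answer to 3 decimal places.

Total N = 70+39+12+22 = 143, so the proportions are 0.48951, 0.272727, 0.083916, 0.153846 (working shown to 6 dp, full precision carried).
D = 0.48951² + 0.272727² + 0.083916² + 0.153846² = 0.239621 + 0.074380 + 0.007042 + 0.023669 = 0.344711.
So 1/D = 2.90098, i.e. 2.901 to 3 decimal places.

2.901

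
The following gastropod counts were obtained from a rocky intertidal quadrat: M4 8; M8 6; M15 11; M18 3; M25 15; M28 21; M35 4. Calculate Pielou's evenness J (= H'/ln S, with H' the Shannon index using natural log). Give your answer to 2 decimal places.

0.91

Total N = 8+6+11+3+15+21+4 = 68, so the proportions are 0.1176, 0.0882, 0.1618, 0.0441, 0.2206, 0.3088, 0.0588 (working shown to 4 dp, full precision carried).
H' = −Σ pᵢ ln pᵢ = −((-0.2518) + (-0.2142) + (-0.2947) + (-0.1377) + (-0.3334) + (-0.3629) + (-0.1667)) = 1.7613.
With S = 7 species, ln S = 1.9459, so J = 1.7613/1.9459 = 0.9051, i.e. 0.91 to 2 decimal places.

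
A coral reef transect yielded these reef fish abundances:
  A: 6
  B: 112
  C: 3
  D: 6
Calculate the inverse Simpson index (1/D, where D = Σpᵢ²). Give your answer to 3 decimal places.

Total N = 6+112+3+6 = 127, so the proportions are 0.047244, 0.88189, 0.023622, 0.047244 (working shown to 6 dp, full precision carried).
D = 0.047244² + 0.88189² + 0.023622² + 0.047244² = 0.002232 + 0.777730 + 0.000558 + 0.002232 = 0.782752.
So 1/D = 1.27754, i.e. 1.278 to 3 decimal places.

1.278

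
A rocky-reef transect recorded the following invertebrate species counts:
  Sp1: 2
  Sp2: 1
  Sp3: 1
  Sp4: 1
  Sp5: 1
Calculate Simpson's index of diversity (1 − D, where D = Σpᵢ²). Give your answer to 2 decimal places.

0.78

Total N = 2+1+1+1+1 = 6, so the proportions are 0.3333, 0.1667, 0.1667, 0.1667, 0.1667 (working shown to 4 dp, full precision carried).
D = 0.3333² + 0.1667² + 0.1667² + 0.1667² + 0.1667² = 0.1111 + 0.0278 + 0.0278 + 0.0278 + 0.0278 = 0.2222.
So 1 − D = 0.7778, i.e. 0.78 to 2 decimal places.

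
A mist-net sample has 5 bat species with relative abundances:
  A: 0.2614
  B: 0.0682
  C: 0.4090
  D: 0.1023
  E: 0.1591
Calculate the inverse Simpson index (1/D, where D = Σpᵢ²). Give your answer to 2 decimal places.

3.62

D = 0.2614² + 0.0682² + 0.409² + 0.1023² + 0.1591² = 0.068330 + 0.004651 + 0.167281 + 0.010465 + 0.025313 = 0.276040 (working shown to 6 dp, full precision carried).
So 1/D = 3.6227, i.e. 3.62 to 2 decimal places.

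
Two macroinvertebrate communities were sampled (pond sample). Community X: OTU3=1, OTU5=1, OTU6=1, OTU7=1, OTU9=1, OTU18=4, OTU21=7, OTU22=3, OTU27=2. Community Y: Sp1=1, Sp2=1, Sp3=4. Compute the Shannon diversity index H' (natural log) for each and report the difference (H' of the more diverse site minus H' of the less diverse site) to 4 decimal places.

Community X: N=21, proportions 0.047619, 0.047619, 0.047619, 0.047619, 0.047619, 0.190476, 0.333333, 0.142857, 0.095238, giving H' = 1.908871 (working shown to 6 dp, full precision carried).
Community Y: N=6, proportions 0.166667, 0.166667, 0.666667, giving H' = 0.867563.
Difference = |1.908871 − 0.867563| = 1.041308, i.e. 1.0413 to 4 decimal places.

1.0413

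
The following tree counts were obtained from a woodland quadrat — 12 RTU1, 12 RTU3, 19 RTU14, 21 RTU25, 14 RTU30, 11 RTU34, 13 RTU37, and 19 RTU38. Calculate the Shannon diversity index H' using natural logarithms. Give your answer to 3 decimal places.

2.051

Total N = 12+12+19+21+14+11+13+19 = 121, so the proportions are 0.09917, 0.09917, 0.15702, 0.17355, 0.1157, 0.09091, 0.10744, 0.15702 (working shown to 5 dp, full precision carried).
Each pᵢ ln pᵢ term: 0.09917×(-2.31088)=-0.22918, 0.09917×(-2.31088)=-0.22918, 0.15702×(-1.85135)=-0.29071, 0.17355×(-1.75127)=-0.30394, 0.1157×(-2.15673)=-0.24954, 0.09091×(-2.39790)=-0.21799, 0.10744×(-2.23084)=-0.23968, 0.15702×(-1.85135)=-0.29071.
Sum = -2.05092, so H' = 2.051.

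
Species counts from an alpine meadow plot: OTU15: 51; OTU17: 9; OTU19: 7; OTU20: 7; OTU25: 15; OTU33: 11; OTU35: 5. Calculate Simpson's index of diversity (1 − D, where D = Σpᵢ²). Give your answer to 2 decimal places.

Total N = 51+9+7+7+15+11+5 = 105, so the proportions are 0.4857, 0.0857, 0.0667, 0.0667, 0.1429, 0.1048, 0.0476 (working shown to 4 dp, full precision carried).
D = 0.4857² + 0.0857² + 0.0667² + 0.0667² + 0.1429² + 0.1048² + 0.0476² = 0.2359 + 0.0073 + 0.0044 + 0.0044 + 0.0204 + 0.0110 + 0.0023 = 0.2858.
So 1 − D = 0.7142, i.e. 0.71 to 2 decimal places.

0.71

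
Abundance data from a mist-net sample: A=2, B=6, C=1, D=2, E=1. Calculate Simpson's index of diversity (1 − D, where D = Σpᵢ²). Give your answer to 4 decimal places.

0.6806

Total N = 2+6+1+2+1 = 12, so the proportions are 0.166667, 0.5, 0.083333, 0.166667, 0.083333 (working shown to 6 dp, full precision carried).
D = 0.166667² + 0.5² + 0.083333² + 0.166667² + 0.083333² = 0.027778 + 0.250000 + 0.006944 + 0.027778 + 0.006944 = 0.319444.
So 1 − D = 0.680556, i.e. 0.6806 to 4 decimal places.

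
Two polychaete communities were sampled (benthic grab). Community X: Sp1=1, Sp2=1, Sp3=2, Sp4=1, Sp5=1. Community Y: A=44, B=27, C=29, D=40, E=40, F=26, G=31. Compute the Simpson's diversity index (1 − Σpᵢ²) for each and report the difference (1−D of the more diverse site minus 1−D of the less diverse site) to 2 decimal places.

Community X: N=6, proportions 0.1667, 0.1667, 0.3333, 0.1667, 0.1667, giving 1−D = 0.7778 (working shown to 4 dp, full precision carried).
Community Y: N=237, proportions 0.1857, 0.1139, 0.1224, 0.1688, 0.1688, 0.1097, 0.1308, giving 1−D = 0.8515.
Difference = |0.7778 − 0.8515| = 0.0737, i.e. 0.07 to 2 decimal places.

0.07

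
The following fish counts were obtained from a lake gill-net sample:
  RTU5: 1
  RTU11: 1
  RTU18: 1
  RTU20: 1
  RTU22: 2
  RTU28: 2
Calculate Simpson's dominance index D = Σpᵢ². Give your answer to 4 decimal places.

Total N = 1+1+1+1+2+2 = 8, so the proportions are 0.125, 0.125, 0.125, 0.125, 0.25, 0.25 (working shown to 6 dp, full precision carried).
D = 0.125² + 0.125² + 0.125² + 0.125² + 0.25² + 0.25² = 0.015625 + 0.015625 + 0.015625 + 0.015625 + 0.062500 + 0.062500 = 0.187500.
To 4 decimal places, D = 0.1875.

0.1875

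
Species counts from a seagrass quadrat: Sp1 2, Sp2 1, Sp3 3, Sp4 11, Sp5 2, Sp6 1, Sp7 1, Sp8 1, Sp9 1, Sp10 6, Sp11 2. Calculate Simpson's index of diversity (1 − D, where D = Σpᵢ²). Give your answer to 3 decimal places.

0.810

Total N = 2+1+3+11+2+1+1+1+1+6+2 = 31, so the proportions are 0.06452, 0.03226, 0.09677, 0.35484, 0.06452, 0.03226, 0.03226, 0.03226, 0.03226, 0.19355, 0.06452 (working shown to 5 dp, full precision carried).
D = 0.06452² + 0.03226² + 0.09677² + 0.35484² + 0.06452² + 0.03226² + 0.03226² + 0.03226² + 0.03226² + 0.19355² + 0.06452² = 0.00416 + 0.00104 + 0.00937 + 0.12591 + 0.00416 + 0.00104 + 0.00104 + 0.00104 + 0.00104 + 0.03746 + 0.00416 = 0.19043.
So 1 − D = 0.80957, i.e. 0.810 to 3 decimal places.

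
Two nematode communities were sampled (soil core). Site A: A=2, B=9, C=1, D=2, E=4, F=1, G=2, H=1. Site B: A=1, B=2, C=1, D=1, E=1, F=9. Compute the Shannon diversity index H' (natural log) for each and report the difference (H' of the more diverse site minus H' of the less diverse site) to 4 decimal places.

Site A: N=22, proportions 0.090909, 0.409091, 0.045455, 0.090909, 0.181818, 0.045455, 0.090909, 0.045455, giving H' = 1.751084 (working shown to 6 dp, full precision carried).
Site B: N=15, proportions 0.066667, 0.133333, 0.066667, 0.066667, 0.066667, 0.6, giving H' = 1.297296.
Difference = |1.751084 − 1.297296| = 0.453788, i.e. 0.4538 to 4 decimal places.

0.4538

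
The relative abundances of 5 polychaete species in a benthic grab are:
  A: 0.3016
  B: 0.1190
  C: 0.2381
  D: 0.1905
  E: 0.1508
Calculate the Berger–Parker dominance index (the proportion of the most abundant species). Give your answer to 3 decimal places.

The largest proportion is 0.3016, i.e. d = 0.302 to 3 decimal places.

0.302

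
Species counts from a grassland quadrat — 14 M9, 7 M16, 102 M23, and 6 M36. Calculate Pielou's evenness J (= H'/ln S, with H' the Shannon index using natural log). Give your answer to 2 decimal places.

Total N = 14+7+102+6 = 129, so the proportions are 0.1085, 0.0543, 0.7907, 0.0465 (working shown to 4 dp, full precision carried).
H' = −Σ pᵢ ln pᵢ = −((-0.2410) + (-0.1581) + (-0.1857) + (-0.1427)) = 0.7275.
With S = 4 species, ln S = 1.3863, so J = 0.7275/1.3863 = 0.5248, i.e. 0.52 to 2 decimal places.

0.52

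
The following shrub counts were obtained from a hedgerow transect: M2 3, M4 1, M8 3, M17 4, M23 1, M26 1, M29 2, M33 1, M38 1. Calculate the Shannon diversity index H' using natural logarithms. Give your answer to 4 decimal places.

2.0377

Total N = 3+1+3+4+1+1+2+1+1 = 17, so the proportions are 0.176471, 0.058824, 0.176471, 0.235294, 0.058824, 0.058824, 0.117647, 0.058824, 0.058824 (working shown to 6 dp, full precision carried).
Each pᵢ ln pᵢ term: 0.176471×(-1.734601)=-0.306106, 0.058824×(-2.833213)=-0.166660, 0.176471×(-1.734601)=-0.306106, 0.235294×(-1.446919)=-0.340452, 0.058824×(-2.833213)=-0.166660, 0.058824×(-2.833213)=-0.166660, 0.117647×(-2.140066)=-0.251772, 0.058824×(-2.833213)=-0.166660, 0.058824×(-2.833213)=-0.166660.
Sum = -2.037734, so H' = 2.0377.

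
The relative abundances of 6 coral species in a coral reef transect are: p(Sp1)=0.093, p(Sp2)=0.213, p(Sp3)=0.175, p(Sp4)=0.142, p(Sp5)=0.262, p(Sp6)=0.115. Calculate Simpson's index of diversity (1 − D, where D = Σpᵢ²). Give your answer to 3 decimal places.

D = 0.093² + 0.213² + 0.175² + 0.142² + 0.262² + 0.115² = 0.00865 + 0.04537 + 0.03062 + 0.02016 + 0.06864 + 0.01323 = 0.18668 (working shown to 5 dp, full precision carried).
So 1 − D = 0.81332, i.e. 0.813 to 3 decimal places.

0.813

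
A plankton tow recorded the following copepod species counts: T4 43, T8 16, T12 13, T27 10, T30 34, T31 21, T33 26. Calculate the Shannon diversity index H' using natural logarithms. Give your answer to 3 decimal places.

Total N = 43+16+13+10+34+21+26 = 163, so the proportions are 0.2638, 0.09816, 0.07975, 0.06135, 0.20859, 0.12883, 0.15951 (working shown to 5 dp, full precision carried).
Each pᵢ ln pᵢ term: 0.2638×(-1.33255)=-0.35153, 0.09816×(-2.32116)=-0.22784, 0.07975×(-2.52880)=-0.20168, 0.06135×(-2.79117)=-0.17124, 0.20859×(-1.56739)=-0.32694, 0.12883×(-2.04923)=-0.26401, 0.15951×(-1.83565)=-0.29280.
Sum = -1.83605, so H' = 1.836.

1.836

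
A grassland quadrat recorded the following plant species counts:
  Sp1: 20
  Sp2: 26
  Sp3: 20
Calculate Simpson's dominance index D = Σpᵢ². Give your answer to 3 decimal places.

0.339

Total N = 20+26+20 = 66, so the proportions are 0.30303, 0.39394, 0.30303 (working shown to 5 dp, full precision carried).
D = 0.30303² + 0.39394² + 0.30303² = 0.09183 + 0.15519 + 0.09183 = 0.33884.
To 3 decimal places, D = 0.339.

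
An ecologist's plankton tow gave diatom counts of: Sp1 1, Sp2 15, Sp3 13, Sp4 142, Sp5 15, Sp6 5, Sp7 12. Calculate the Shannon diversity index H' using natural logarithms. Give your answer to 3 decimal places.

Total N = 1+15+13+142+15+5+12 = 203, so the proportions are 0.00493, 0.07389, 0.06404, 0.69951, 0.07389, 0.02463, 0.05911 (working shown to 5 dp, full precision carried).
Each pᵢ ln pᵢ term: 0.00493×(-5.31321)=-0.02617, 0.07389×(-2.60516)=-0.19250, 0.06404×(-2.74826)=-0.17600, 0.69951×(-0.35738)=-0.24999, 0.07389×(-2.60516)=-0.19250, 0.02463×(-3.70377)=-0.09123, 0.05911×(-2.82830)=-0.16719.
Sum = -1.09557, so H' = 1.096.

1.096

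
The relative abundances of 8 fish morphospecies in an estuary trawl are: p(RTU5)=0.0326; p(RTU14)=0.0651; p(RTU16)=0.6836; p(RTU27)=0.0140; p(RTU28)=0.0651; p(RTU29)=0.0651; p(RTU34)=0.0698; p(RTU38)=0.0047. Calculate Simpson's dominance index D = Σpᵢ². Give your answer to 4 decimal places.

0.4862

D = 0.0326² + 0.0651² + 0.6836² + 0.014² + 0.0651² + 0.0651² + 0.0698² + 0.0047² = 0.001063 + 0.004238 + 0.467309 + 0.000196 + 0.004238 + 0.004238 + 0.004872 + 0.000022 = 0.486176 (working shown to 6 dp, full precision carried).
To 4 decimal places, D = 0.4862.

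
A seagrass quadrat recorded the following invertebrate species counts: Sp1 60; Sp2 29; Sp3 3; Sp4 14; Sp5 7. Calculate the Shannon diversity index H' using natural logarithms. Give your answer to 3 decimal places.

1.213

Total N = 60+29+3+14+7 = 113, so the proportions are 0.53097, 0.25664, 0.02655, 0.12389, 0.06195 (working shown to 5 dp, full precision carried).
Each pᵢ ln pᵢ term: 0.53097×(-0.63304)=-0.33613, 0.25664×(-1.36009)=-0.34905, 0.02655×(-3.62878)=-0.09634, 0.12389×(-2.08833)=-0.25873, 0.06195×(-2.78148)=-0.17230.
Sum = -1.21255, so H' = 1.213.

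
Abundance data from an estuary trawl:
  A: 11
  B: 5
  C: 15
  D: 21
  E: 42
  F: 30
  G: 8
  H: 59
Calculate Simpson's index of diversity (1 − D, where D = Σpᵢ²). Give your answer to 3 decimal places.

Total N = 11+5+15+21+42+30+8+59 = 191, so the proportions are 0.05759, 0.02618, 0.07853, 0.10995, 0.2199, 0.15707, 0.04188, 0.3089 (working shown to 5 dp, full precision carried).
D = 0.05759² + 0.02618² + 0.07853² + 0.10995² + 0.2199² + 0.15707² + 0.04188² + 0.3089² = 0.00332 + 0.00069 + 0.00617 + 0.01209 + 0.04835 + 0.02467 + 0.00175 + 0.09542 = 0.19246.
So 1 − D = 0.80754, i.e. 0.808 to 3 decimal places.

0.808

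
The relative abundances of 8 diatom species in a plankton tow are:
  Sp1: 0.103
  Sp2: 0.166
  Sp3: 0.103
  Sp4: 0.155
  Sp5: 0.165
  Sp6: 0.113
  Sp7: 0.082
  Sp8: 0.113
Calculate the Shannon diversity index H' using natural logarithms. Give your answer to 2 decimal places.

Each pᵢ ln pᵢ term (working shown to 4 dp, full precision carried): 0.103×(-2.2730)=-0.2341, 0.166×(-1.7958)=-0.2981, 0.103×(-2.2730)=-0.2341, 0.155×(-1.8643)=-0.2890, 0.165×(-1.8018)=-0.2973, 0.113×(-2.1804)=-0.2464, 0.082×(-2.5010)=-0.2051, 0.113×(-2.1804)=-0.2464.
Sum = -2.0505, so H' = 2.05.

2.05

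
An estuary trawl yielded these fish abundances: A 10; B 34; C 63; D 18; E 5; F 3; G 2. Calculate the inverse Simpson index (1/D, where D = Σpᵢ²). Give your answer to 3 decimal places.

Total N = 10+34+63+18+5+3+2 = 135, so the proportions are 0.0740741, 0.2518519, 0.4666667, 0.1333333, 0.037037, 0.0222222, 0.0148148 (working shown to 7 dp, full precision carried).
D = 0.0740741² + 0.2518519² + 0.4666667² + 0.1333333² + 0.037037² + 0.0222222² + 0.0148148² = 0.0054870 + 0.0634294 + 0.2177778 + 0.0177778 + 0.0013717 + 0.0004938 + 0.0002195 = 0.3065569.
So 1/D = 3.26204, i.e. 3.262 to 3 decimal places.

3.262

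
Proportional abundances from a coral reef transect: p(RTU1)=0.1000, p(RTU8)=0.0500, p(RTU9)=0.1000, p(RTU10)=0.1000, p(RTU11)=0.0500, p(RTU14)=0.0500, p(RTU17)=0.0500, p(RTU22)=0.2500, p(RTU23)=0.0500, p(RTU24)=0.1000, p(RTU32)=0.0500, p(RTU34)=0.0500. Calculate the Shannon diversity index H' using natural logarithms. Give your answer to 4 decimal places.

2.3161

Each pᵢ ln pᵢ term (working shown to 6 dp, full precision carried): 0.1×(-2.302585)=-0.230259, 0.05×(-2.995732)=-0.149787, 0.1×(-2.302585)=-0.230259, 0.1×(-2.302585)=-0.230259, 0.05×(-2.995732)=-0.149787, 0.05×(-2.995732)=-0.149787, 0.05×(-2.995732)=-0.149787, 0.25×(-1.386294)=-0.346574, 0.05×(-2.995732)=-0.149787, 0.1×(-2.302585)=-0.230259, 0.05×(-2.995732)=-0.149787, 0.05×(-2.995732)=-0.149787.
Sum = -2.316114, so H' = 2.3161.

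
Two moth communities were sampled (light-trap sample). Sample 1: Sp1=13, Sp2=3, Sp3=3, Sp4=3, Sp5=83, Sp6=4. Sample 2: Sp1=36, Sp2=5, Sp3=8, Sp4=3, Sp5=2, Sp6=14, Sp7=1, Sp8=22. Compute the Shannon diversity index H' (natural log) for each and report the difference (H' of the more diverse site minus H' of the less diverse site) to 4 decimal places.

Sample 1: N=109, proportions 0.119266, 0.027523, 0.027523, 0.027523, 0.761468, 0.036697, giving H' = 0.879047 (working shown to 6 dp, full precision carried).
Sample 2: N=91, proportions 0.395604, 0.054945, 0.087912, 0.032967, 0.021978, 0.153846, 0.010989, 0.241758, giving H' = 1.617219.
Difference = |0.879047 − 1.617219| = 0.738172, i.e. 0.7382 to 4 decimal places.

0.7382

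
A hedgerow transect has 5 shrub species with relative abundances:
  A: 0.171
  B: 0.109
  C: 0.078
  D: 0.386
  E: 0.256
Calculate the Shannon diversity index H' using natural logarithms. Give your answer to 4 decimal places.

Each pᵢ ln pᵢ term (working shown to 6 dp, full precision carried): 0.171×(-1.766092)=-0.302002, 0.109×(-2.216407)=-0.241588, 0.078×(-2.551046)=-0.198982, 0.386×(-0.951918)=-0.367440, 0.256×(-1.362578)=-0.348820.
Sum = -1.458832, so H' = 1.4588.

1.4588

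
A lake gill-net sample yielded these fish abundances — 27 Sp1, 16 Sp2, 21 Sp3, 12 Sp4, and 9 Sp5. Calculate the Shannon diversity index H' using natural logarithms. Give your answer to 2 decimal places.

1.54

Total N = 27+16+21+12+9 = 85, so the proportions are 0.3176, 0.1882, 0.2471, 0.1412, 0.1059 (working shown to 4 dp, full precision carried).
Each pᵢ ln pᵢ term: 0.3176×(-1.1468)=-0.3643, 0.1882×(-1.6701)=-0.3144, 0.2471×(-1.3981)=-0.3454, 0.1412×(-1.9577)=-0.2764, 0.1059×(-2.2454)=-0.2378.
Sum = -1.5382, so H' = 1.54.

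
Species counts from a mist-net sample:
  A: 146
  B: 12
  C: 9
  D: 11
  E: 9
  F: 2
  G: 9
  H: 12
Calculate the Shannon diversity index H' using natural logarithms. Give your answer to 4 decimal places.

Total N = 146+12+9+11+9+2+9+12 = 210, so the proportions are 0.695238, 0.057143, 0.042857, 0.052381, 0.042857, 0.009524, 0.042857, 0.057143 (working shown to 6 dp, full precision carried).
Each pᵢ ln pᵢ term: 0.695238×(-0.363501)=-0.252720, 0.057143×(-2.862201)=-0.163554, 0.042857×(-3.149883)=-0.134995, 0.052381×(-2.949212)=-0.154483, 0.042857×(-3.149883)=-0.134995, 0.009524×(-4.653960)=-0.044323, 0.042857×(-3.149883)=-0.134995, 0.057143×(-2.862201)=-0.163554.
Sum = -1.183619, so H' = 1.1836.

1.1836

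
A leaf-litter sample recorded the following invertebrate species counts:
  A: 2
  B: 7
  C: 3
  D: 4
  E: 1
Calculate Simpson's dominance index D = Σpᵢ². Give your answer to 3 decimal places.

Total N = 2+7+3+4+1 = 17, so the proportions are 0.11765, 0.41176, 0.17647, 0.23529, 0.05882 (working shown to 5 dp, full precision carried).
D = 0.11765² + 0.41176² + 0.17647² + 0.23529² + 0.05882² = 0.01384 + 0.16955 + 0.03114 + 0.05536 + 0.00346 = 0.27336.
To 3 decimal places, D = 0.273.

0.273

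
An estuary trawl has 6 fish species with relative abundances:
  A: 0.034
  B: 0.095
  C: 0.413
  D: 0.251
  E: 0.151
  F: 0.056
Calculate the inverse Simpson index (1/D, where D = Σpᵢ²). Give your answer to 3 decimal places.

D = 0.034² + 0.095² + 0.413² + 0.251² + 0.151² + 0.056² = 0.0011560 + 0.0090250 + 0.1705690 + 0.0630010 + 0.0228010 + 0.0031360 = 0.2696880 (working shown to 7 dp, full precision carried).
So 1/D = 3.70799, i.e. 3.708 to 3 decimal places.

3.708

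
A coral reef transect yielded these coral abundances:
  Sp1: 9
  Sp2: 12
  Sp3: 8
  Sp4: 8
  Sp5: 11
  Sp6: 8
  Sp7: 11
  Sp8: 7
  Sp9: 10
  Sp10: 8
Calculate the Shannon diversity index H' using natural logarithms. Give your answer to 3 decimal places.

2.288

Total N = 9+12+8+8+11+8+11+7+10+8 = 92, so the proportions are 0.09783, 0.13043, 0.08696, 0.08696, 0.11957, 0.08696, 0.11957, 0.07609, 0.1087, 0.08696 (working shown to 5 dp, full precision carried).
Each pᵢ ln pᵢ term: 0.09783×(-2.32456)=-0.22740, 0.13043×(-2.03688)=-0.26568, 0.08696×(-2.44235)=-0.21238, 0.08696×(-2.44235)=-0.21238, 0.11957×(-2.12389)=-0.25394, 0.08696×(-2.44235)=-0.21238, 0.11957×(-2.12389)=-0.25394, 0.07609×(-2.57588)=-0.19599, 0.1087×(-2.21920)=-0.24122, 0.08696×(-2.44235)=-0.21238.
Sum = -2.28769, so H' = 2.288.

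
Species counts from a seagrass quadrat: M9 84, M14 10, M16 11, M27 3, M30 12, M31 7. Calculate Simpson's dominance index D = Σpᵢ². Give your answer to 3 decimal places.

Total N = 84+10+11+3+12+7 = 127, so the proportions are 0.66142, 0.07874, 0.08661, 0.02362, 0.09449, 0.05512 (working shown to 5 dp, full precision carried).
D = 0.66142² + 0.07874² + 0.08661² + 0.02362² + 0.09449² + 0.05512² = 0.43747 + 0.00620 + 0.00750 + 0.00056 + 0.00893 + 0.00304 = 0.46370.
To 3 decimal places, D = 0.464.

0.464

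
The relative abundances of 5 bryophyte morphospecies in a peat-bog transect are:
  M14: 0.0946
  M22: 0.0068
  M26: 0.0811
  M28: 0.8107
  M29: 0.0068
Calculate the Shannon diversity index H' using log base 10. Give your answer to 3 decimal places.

Each pᵢ log₁₀ pᵢ term (working shown to 5 dp, full precision carried): 0.0946×(-1.02411)=-0.09688, 0.0068×(-2.16749)=-0.01474, 0.0811×(-1.09098)=-0.08848, 0.8107×(-0.09114)=-0.07389, 0.0068×(-2.16749)=-0.01474.
Sum = -0.28872, so H' = 0.289.

0.289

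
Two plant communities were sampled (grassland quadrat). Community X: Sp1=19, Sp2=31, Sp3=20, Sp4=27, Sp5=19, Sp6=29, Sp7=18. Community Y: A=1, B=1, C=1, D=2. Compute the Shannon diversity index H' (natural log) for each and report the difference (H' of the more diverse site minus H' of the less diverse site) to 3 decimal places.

Community X: N=163, proportions 0.116564, 0.190184, 0.122699, 0.165644, 0.116564, 0.177914, 0.110429, giving H' = 1.922445 (working shown to 6 dp, full precision carried).
Community Y: N=5, proportions 0.2, 0.2, 0.2, 0.4, giving H' = 1.332179.
Difference = |1.922445 − 1.332179| = 0.590266, i.e. 0.590 to 3 decimal places.

0.590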